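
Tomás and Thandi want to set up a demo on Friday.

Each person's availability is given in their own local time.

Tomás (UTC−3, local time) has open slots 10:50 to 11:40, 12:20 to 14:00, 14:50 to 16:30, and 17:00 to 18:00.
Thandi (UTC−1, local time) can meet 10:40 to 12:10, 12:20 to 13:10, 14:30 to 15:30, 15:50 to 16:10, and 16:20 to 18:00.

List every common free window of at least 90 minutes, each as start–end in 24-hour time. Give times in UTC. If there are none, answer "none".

Tomás → UTC: 13:50–14:40, 15:20–17:00, 17:50–19:30, 20:00–21:00.
Thandi → UTC: 11:40–13:10, 13:20–14:10, 15:30–16:30, 16:50–17:10, 17:20–19:00.
Tomás ∩ Thandi: 13:50–14:10, 15:30–16:30, 16:50–17:00, 17:50–19:00.
Windows ≥ 90 min: (none).

none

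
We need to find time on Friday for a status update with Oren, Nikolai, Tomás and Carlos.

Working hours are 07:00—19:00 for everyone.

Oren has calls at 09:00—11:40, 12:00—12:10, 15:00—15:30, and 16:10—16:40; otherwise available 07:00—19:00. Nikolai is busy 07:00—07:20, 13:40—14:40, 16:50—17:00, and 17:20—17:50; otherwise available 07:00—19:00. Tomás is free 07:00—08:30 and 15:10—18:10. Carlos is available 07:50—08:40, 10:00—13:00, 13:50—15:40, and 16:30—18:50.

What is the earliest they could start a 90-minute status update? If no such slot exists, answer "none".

none

Oren free within 07:00–19:00: 07:00–09:00, 11:40–12:00, 12:10–15:00, 15:30–16:10, 16:40–19:00.
Nikolai free within 07:00–19:00: 07:20–13:40, 14:40–16:50, 17:00–17:20, 17:50–19:00.
Oren ∩ Nikolai: 07:20–09:00, 11:40–12:00, 12:10–13:40, 14:40–15:00, 15:30–16:10, 16:40–16:50, 17:00–17:20, 17:50–19:00.
Oren ∩ Nikolai ∩ Tomás: 07:20–08:30, 15:30–16:10, 16:40–16:50, 17:00–17:20, 17:50–18:10.
Oren ∩ Nikolai ∩ Tomás ∩ Carlos: 07:50–08:30, 15:30–15:40, 16:40–16:50, 17:00–17:20, 17:50–18:10.
Windows ≥ 90 min: (none).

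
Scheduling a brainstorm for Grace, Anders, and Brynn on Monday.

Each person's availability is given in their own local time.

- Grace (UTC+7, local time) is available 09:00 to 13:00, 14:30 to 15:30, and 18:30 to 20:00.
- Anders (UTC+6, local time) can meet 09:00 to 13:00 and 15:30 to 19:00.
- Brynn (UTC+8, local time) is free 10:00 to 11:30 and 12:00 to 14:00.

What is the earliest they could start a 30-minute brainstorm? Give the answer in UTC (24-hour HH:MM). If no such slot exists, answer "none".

03:00

Grace → UTC: 02:00–06:00, 07:30–08:30, 11:30–13:00.
Anders → UTC: 03:00–07:00, 09:30–13:00.
Brynn → UTC: 02:00–03:30, 04:00–06:00.
Grace ∩ Anders: 03:00–06:00, 11:30–13:00.
Grace ∩ Anders ∩ Brynn: 03:00–03:30, 04:00–06:00.
Windows ≥ 30 min: 03:00–03:30, 04:00–06:00.
Earliest such window starts at 03:00.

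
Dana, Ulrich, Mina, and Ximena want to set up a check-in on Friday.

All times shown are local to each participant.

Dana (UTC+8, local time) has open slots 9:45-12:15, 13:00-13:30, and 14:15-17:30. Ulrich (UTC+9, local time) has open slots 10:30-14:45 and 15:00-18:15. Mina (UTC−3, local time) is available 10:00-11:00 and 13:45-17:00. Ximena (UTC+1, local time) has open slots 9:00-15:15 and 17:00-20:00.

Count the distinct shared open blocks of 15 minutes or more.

Dana → UTC: 01:45–04:15, 05:00–05:30, 06:15–09:30.
Ulrich → UTC: 01:30–05:45, 06:00–09:15.
Mina → UTC: 13:00–14:00, 16:45–20:00.
Ximena → UTC: 08:00–14:15, 16:00–19:00.
Dana ∩ Ulrich: 01:45–04:15, 05:00–05:30, 06:15–09:15.
Dana ∩ Ulrich ∩ Mina: (none).
Dana ∩ Ulrich ∩ Mina ∩ Ximena: (none).
Windows ≥ 15 min: (none).
That's 0 windows.

0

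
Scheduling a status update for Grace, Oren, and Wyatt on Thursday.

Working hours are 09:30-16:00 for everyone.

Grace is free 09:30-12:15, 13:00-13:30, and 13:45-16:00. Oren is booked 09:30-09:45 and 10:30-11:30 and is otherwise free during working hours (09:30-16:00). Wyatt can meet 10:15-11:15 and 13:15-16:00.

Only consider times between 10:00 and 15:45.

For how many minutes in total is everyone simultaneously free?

Oren free within 09:30–16:00: 09:45–10:30, 11:30–16:00.
Grace ∩ Oren: 09:45–10:30, 11:30–12:15, 13:00–13:30, 13:45–16:00.
Grace ∩ Oren ∩ Wyatt: 10:15–10:30, 13:15–13:30, 13:45–16:00.
Restricted to 10:00–15:45: 10:15–10:30, 13:15–13:30, 13:45–15:45.
Total common minutes: 15 + 15 + 120 = 150.

150 minutes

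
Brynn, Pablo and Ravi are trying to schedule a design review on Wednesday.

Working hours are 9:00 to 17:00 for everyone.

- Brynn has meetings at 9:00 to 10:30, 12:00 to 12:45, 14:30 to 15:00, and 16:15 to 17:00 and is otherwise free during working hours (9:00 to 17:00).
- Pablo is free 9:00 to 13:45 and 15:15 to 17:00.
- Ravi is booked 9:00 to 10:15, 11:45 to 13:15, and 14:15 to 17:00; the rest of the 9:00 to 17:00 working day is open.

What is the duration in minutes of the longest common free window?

Brynn free within 09:00–17:00: 10:30–12:00, 12:45–14:30, 15:00–16:15.
Ravi free within 09:00–17:00: 10:15–11:45, 13:15–14:15.
Brynn ∩ Pablo: 10:30–12:00, 12:45–13:45, 15:15–16:15.
Brynn ∩ Pablo ∩ Ravi: 10:30–11:45, 13:15–13:45.
Common window lengths: 75, 30 min; longest is 75.

75 minutes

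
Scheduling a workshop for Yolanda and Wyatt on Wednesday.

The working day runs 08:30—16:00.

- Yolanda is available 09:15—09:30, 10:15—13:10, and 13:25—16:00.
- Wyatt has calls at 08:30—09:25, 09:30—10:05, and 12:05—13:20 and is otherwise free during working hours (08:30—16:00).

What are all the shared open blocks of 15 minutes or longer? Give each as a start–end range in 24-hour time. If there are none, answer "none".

10:15–12:05, 13:25–16:00

Wyatt free within 08:30–16:00: 09:25–09:30, 10:05–12:05, 13:20–16:00.
Yolanda ∩ Wyatt: 09:25–09:30, 10:15–12:05, 13:25–16:00.
Windows ≥ 15 min: 10:15–12:05, 13:25–16:00.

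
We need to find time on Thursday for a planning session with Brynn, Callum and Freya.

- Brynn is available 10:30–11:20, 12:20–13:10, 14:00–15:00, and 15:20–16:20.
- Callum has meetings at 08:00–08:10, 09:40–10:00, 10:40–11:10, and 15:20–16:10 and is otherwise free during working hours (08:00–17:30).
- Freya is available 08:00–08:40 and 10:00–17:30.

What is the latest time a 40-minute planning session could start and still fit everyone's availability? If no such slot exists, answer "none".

Callum free within 08:00–17:30: 08:10–09:40, 10:00–10:40, 11:10–15:20, 16:10–17:30.
Brynn ∩ Callum: 10:30–10:40, 11:10–11:20, 12:20–13:10, 14:00–15:00, 16:10–16:20.
Brynn ∩ Callum ∩ Freya: 10:30–10:40, 11:10–11:20, 12:20–13:10, 14:00–15:00, 16:10–16:20.
Windows ≥ 40 min: 12:20–13:10, 14:00–15:00.
Latest start in the last window 14:00–15:00 is 15:00 − 40 min = 14:20.

14:20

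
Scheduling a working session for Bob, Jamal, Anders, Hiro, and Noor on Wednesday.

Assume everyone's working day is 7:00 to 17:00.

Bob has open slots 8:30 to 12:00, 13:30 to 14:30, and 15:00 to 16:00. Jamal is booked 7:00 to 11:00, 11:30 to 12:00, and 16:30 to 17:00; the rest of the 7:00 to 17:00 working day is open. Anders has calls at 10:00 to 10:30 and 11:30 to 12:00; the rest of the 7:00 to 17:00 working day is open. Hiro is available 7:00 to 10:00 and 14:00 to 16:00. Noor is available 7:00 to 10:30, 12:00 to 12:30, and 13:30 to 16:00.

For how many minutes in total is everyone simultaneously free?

90 minutes

Jamal free within 07:00–17:00: 11:00–11:30, 12:00–16:30.
Anders free within 07:00–17:00: 07:00–10:00, 10:30–11:30, 12:00–17:00.
Bob ∩ Jamal: 11:00–11:30, 13:30–14:30, 15:00–16:00.
Bob ∩ Jamal ∩ Anders: 11:00–11:30, 13:30–14:30, 15:00–16:00.
Bob ∩ Jamal ∩ Anders ∩ Hiro: 14:00–14:30, 15:00–16:00.
Bob ∩ Jamal ∩ Anders ∩ Hiro ∩ Noor: 14:00–14:30, 15:00–16:00.
Total common minutes: 30 + 60 = 90.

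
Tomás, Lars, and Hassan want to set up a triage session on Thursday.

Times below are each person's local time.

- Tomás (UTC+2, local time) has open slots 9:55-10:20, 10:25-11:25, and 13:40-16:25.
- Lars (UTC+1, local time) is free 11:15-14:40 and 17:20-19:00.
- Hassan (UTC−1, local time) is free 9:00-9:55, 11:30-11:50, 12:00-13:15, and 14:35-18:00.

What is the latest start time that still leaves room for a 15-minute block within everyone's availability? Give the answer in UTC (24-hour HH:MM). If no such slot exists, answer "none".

Tomás → UTC: 07:55–08:20, 08:25–09:25, 11:40–14:25.
Lars → UTC: 10:15–13:40, 16:20–18:00.
Hassan → UTC: 10:00–10:55, 12:30–12:50, 13:00–14:15, 15:35–19:00.
Tomás ∩ Lars: 11:40–13:40.
Tomás ∩ Lars ∩ Hassan: 12:30–12:50, 13:00–13:40.
Windows ≥ 15 min: 12:30–12:50, 13:00–13:40.
Latest start in the last window 13:00–13:40 is 13:40 − 15 min = 13:25.

13:25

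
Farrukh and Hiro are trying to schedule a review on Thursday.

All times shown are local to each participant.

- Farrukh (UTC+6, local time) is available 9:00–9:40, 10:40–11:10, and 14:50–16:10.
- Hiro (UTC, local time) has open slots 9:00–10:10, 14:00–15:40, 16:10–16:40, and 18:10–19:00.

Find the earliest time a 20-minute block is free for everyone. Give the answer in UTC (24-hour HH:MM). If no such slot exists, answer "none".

Farrukh → UTC: 03:00–03:40, 04:40–05:10, 08:50–10:10.
Hiro → UTC: 09:00–10:10, 14:00–15:40, 16:10–16:40, 18:10–19:00.
Farrukh ∩ Hiro: 09:00–10:10.
Windows ≥ 20 min: 09:00–10:10.
Earliest such window starts at 09:00.

09:00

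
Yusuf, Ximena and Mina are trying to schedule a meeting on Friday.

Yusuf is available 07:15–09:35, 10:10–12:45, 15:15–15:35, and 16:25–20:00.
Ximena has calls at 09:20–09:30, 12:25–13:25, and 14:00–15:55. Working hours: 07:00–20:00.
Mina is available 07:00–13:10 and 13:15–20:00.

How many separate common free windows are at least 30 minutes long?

Ximena free within 07:00–20:00: 07:00–09:20, 09:30–12:25, 13:25–14:00, 15:55–20:00.
Yusuf ∩ Ximena: 07:15–09:20, 09:30–09:35, 10:10–12:25, 16:25–20:00.
Yusuf ∩ Ximena ∩ Mina: 07:15–09:20, 09:30–09:35, 10:10–12:25, 16:25–20:00.
Windows ≥ 30 min: 07:15–09:20, 10:10–12:25, 16:25–20:00.
That's 3 windows.

3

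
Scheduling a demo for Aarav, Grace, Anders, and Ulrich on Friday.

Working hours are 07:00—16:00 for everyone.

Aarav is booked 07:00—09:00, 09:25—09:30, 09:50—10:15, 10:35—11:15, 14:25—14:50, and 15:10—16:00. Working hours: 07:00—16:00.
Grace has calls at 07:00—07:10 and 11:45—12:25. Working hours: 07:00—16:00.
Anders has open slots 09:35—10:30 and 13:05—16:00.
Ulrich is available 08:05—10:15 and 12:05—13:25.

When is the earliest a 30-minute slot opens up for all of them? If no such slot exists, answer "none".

none

Aarav free within 07:00–16:00: 09:00–09:25, 09:30–09:50, 10:15–10:35, 11:15–14:25, 14:50–15:10.
Grace free within 07:00–16:00: 07:10–11:45, 12:25–16:00.
Aarav ∩ Grace: 09:00–09:25, 09:30–09:50, 10:15–10:35, 11:15–11:45, 12:25–14:25, 14:50–15:10.
Aarav ∩ Grace ∩ Anders: 09:35–09:50, 10:15–10:30, 13:05–14:25, 14:50–15:10.
Aarav ∩ Grace ∩ Anders ∩ Ulrich: 09:35–09:50, 13:05–13:25.
Windows ≥ 30 min: (none).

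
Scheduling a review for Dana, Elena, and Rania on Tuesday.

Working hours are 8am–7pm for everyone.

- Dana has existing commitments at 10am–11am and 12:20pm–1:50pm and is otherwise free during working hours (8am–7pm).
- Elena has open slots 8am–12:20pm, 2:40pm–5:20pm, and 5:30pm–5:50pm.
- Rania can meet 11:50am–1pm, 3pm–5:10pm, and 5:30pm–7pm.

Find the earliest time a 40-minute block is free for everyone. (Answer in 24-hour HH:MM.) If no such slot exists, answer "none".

15:00

Dana free within 08:00–19:00: 08:00–10:00, 11:00–12:20, 13:50–19:00.
Dana ∩ Elena: 08:00–10:00, 11:00–12:20, 14:40–17:20, 17:30–17:50.
Dana ∩ Elena ∩ Rania: 11:50–12:20, 15:00–17:10, 17:30–17:50.
Windows ≥ 40 min: 15:00–17:10.
Earliest such window starts at 15:00.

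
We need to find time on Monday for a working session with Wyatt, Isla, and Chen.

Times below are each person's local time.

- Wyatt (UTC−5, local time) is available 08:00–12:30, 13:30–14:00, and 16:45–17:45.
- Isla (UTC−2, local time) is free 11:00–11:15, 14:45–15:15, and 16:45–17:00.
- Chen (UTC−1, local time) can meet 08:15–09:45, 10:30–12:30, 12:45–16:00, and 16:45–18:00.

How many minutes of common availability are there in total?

45 minutes

Wyatt → UTC: 13:00–17:30, 18:30–19:00, 21:45–22:45.
Isla → UTC: 13:00–13:15, 16:45–17:15, 18:45–19:00.
Chen → UTC: 09:15–10:45, 11:30–13:30, 13:45–17:00, 17:45–19:00.
Wyatt ∩ Isla: 13:00–13:15, 16:45–17:15, 18:45–19:00.
Wyatt ∩ Isla ∩ Chen: 13:00–13:15, 16:45–17:00, 18:45–19:00.
Total common minutes: 15 + 15 + 15 = 45.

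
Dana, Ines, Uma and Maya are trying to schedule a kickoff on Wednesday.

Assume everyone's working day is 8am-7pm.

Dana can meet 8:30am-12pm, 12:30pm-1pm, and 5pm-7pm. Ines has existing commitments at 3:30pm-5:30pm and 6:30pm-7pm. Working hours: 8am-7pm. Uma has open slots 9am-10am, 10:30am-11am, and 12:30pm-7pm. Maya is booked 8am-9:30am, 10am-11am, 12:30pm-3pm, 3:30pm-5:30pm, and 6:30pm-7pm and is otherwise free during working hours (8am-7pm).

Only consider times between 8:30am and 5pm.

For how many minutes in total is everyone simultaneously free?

30 minutes

Ines free within 08:00–19:00: 08:00–15:30, 17:30–18:30.
Maya free within 08:00–19:00: 09:30–10:00, 11:00–12:30, 15:00–15:30, 17:30–18:30.
Dana ∩ Ines: 08:30–12:00, 12:30–13:00, 17:30–18:30.
Dana ∩ Ines ∩ Uma: 09:00–10:00, 10:30–11:00, 12:30–13:00, 17:30–18:30.
Dana ∩ Ines ∩ Uma ∩ Maya: 09:30–10:00, 17:30–18:30.
Restricted to 08:30–17:00: 09:30–10:00.
Total common minutes: 30.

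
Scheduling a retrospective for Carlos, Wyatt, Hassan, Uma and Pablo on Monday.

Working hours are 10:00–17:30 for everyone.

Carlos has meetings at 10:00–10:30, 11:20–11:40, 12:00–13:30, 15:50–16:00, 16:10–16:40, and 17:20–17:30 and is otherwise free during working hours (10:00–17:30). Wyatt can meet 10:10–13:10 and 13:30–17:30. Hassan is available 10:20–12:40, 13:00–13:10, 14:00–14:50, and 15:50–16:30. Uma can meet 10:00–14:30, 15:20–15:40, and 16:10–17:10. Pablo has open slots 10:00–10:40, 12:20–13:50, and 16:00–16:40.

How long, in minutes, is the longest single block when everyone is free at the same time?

10 minutes

Carlos free within 10:00–17:30: 10:30–11:20, 11:40–12:00, 13:30–15:50, 16:00–16:10, 16:40–17:20.
Carlos ∩ Wyatt: 10:30–11:20, 11:40–12:00, 13:30–15:50, 16:00–16:10, 16:40–17:20.
Carlos ∩ Wyatt ∩ Hassan: 10:30–11:20, 11:40–12:00, 14:00–14:50, 16:00–16:10.
Carlos ∩ Wyatt ∩ Hassan ∩ Uma: 10:30–11:20, 11:40–12:00, 14:00–14:30.
Carlos ∩ Wyatt ∩ Hassan ∩ Uma ∩ Pablo: 10:30–10:40.
Single common window of 10 minutes.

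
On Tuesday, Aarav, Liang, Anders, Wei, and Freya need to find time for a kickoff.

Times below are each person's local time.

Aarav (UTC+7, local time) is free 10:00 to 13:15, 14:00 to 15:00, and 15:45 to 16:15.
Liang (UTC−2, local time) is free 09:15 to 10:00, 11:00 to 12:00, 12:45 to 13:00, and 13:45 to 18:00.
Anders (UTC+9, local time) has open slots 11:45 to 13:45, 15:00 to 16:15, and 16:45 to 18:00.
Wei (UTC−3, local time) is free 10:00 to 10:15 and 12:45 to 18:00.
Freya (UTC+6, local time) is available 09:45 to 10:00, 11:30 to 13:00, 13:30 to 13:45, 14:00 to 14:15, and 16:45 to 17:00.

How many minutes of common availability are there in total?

Aarav → UTC: 03:00–06:15, 07:00–08:00, 08:45–09:15.
Liang → UTC: 11:15–12:00, 13:00–14:00, 14:45–15:00, 15:45–20:00.
Anders → UTC: 02:45–04:45, 06:00–07:15, 07:45–09:00.
Wei → UTC: 13:00–13:15, 15:45–21:00.
Freya → UTC: 03:45–04:00, 05:30–07:00, 07:30–07:45, 08:00–08:15, 10:45–11:00.
Aarav ∩ Liang: (none).
Aarav ∩ Liang ∩ Anders: (none).
Aarav ∩ Liang ∩ Anders ∩ Wei: (none).
Aarav ∩ Liang ∩ Anders ∩ Wei ∩ Freya: (none).
Total common minutes: 0.

0 minutes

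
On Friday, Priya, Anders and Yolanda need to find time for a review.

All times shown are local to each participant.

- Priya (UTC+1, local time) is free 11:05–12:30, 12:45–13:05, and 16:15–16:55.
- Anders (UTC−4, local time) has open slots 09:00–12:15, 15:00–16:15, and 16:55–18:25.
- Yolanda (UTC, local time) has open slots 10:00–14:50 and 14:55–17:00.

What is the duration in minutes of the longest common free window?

40 minutes

Priya → UTC: 10:05–11:30, 11:45–12:05, 15:15–15:55.
Anders → UTC: 13:00–16:15, 19:00–20:15, 20:55–22:25.
Yolanda → UTC: 10:00–14:50, 14:55–17:00.
Priya ∩ Anders: 15:15–15:55.
Priya ∩ Anders ∩ Yolanda: 15:15–15:55.
Single common window of 40 minutes.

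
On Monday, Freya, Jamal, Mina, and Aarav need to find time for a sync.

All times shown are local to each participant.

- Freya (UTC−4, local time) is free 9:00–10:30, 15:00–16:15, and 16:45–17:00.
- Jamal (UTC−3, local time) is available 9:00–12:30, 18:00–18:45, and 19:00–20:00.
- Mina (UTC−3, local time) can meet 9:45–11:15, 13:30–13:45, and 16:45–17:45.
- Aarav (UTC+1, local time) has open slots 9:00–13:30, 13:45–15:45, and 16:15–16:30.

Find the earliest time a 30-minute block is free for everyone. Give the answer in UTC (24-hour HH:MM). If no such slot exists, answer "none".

Freya → UTC: 13:00–14:30, 19:00–20:15, 20:45–21:00.
Jamal → UTC: 12:00–15:30, 21:00–21:45, 22:00–23:00.
Mina → UTC: 12:45–14:15, 16:30–16:45, 19:45–20:45.
Aarav → UTC: 08:00–12:30, 12:45–14:45, 15:15–15:30.
Freya ∩ Jamal: 13:00–14:30.
Freya ∩ Jamal ∩ Mina: 13:00–14:15.
Freya ∩ Jamal ∩ Mina ∩ Aarav: 13:00–14:15.
Windows ≥ 30 min: 13:00–14:15.
Earliest such window starts at 13:00.

13:00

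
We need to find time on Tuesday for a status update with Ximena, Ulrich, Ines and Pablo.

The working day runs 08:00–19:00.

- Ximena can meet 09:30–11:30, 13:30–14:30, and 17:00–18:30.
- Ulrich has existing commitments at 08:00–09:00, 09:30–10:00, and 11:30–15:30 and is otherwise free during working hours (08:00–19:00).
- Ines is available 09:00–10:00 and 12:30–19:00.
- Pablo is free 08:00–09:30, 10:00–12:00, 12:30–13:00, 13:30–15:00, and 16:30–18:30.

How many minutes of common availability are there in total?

Ulrich free within 08:00–19:00: 09:00–09:30, 10:00–11:30, 15:30–19:00.
Ximena ∩ Ulrich: 10:00–11:30, 17:00–18:30.
Ximena ∩ Ulrich ∩ Ines: 17:00–18:30.
Ximena ∩ Ulrich ∩ Ines ∩ Pablo: 17:00–18:30.
Total common minutes: 90.

90 minutes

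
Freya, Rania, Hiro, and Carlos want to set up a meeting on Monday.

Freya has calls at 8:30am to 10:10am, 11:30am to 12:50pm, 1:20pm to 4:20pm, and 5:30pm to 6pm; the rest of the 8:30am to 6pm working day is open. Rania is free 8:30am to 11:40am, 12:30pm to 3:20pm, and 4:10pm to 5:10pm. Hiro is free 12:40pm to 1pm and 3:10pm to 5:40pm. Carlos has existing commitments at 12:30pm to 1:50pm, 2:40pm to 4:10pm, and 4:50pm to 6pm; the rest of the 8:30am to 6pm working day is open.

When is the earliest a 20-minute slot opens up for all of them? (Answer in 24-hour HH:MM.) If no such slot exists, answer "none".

Freya free within 08:30–18:00: 10:10–11:30, 12:50–13:20, 16:20–17:30.
Carlos free within 08:30–18:00: 08:30–12:30, 13:50–14:40, 16:10–16:50.
Freya ∩ Rania: 10:10–11:30, 12:50–13:20, 16:20–17:10.
Freya ∩ Rania ∩ Hiro: 12:50–13:00, 16:20–17:10.
Freya ∩ Rania ∩ Hiro ∩ Carlos: 16:20–16:50.
Windows ≥ 20 min: 16:20–16:50.
Earliest such window starts at 16:20.

16:20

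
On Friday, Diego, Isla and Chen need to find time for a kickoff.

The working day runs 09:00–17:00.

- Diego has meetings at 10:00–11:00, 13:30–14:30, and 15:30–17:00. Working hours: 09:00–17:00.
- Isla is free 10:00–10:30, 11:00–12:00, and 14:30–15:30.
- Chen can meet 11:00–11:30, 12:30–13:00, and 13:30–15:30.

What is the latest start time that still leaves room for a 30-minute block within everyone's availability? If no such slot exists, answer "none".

15:00

Diego free within 09:00–17:00: 09:00–10:00, 11:00–13:30, 14:30–15:30.
Diego ∩ Isla: 11:00–12:00, 14:30–15:30.
Diego ∩ Isla ∩ Chen: 11:00–11:30, 14:30–15:30.
Windows ≥ 30 min: 11:00–11:30, 14:30–15:30.
Latest start in the last window 14:30–15:30 is 15:30 − 30 min = 15:00.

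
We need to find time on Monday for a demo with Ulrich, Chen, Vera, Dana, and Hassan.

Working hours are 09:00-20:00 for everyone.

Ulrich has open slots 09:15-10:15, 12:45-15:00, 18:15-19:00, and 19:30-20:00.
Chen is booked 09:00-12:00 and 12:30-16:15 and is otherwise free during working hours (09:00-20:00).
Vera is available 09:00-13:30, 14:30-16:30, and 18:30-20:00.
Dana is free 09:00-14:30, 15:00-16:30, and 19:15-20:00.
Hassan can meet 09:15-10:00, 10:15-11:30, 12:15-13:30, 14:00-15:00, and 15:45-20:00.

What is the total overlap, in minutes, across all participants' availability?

Chen free within 09:00–20:00: 12:00–12:30, 16:15–20:00.
Ulrich ∩ Chen: 18:15–19:00, 19:30–20:00.
Ulrich ∩ Chen ∩ Vera: 18:30–19:00, 19:30–20:00.
Ulrich ∩ Chen ∩ Vera ∩ Dana: 19:30–20:00.
Ulrich ∩ Chen ∩ Vera ∩ Dana ∩ Hassan: 19:30–20:00.
Total common minutes: 30.

30 minutes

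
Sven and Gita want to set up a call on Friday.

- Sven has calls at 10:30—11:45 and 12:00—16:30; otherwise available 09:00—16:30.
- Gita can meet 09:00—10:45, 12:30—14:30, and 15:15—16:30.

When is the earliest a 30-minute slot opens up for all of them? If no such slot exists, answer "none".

09:00

Sven free within 09:00–16:30: 09:00–10:30, 11:45–12:00.
Sven ∩ Gita: 09:00–10:30.
Windows ≥ 30 min: 09:00–10:30.
Earliest such window starts at 09:00.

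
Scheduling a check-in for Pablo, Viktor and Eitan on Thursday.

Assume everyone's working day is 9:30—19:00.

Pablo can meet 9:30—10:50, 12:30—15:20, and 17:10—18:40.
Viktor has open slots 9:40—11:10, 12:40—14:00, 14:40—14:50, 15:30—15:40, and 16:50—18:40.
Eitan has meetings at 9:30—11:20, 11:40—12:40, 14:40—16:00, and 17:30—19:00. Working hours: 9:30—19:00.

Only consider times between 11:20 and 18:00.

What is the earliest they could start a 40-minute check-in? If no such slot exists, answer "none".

Eitan free within 09:30–19:00: 11:20–11:40, 12:40–14:40, 16:00–17:30.
Pablo ∩ Viktor: 09:40–10:50, 12:40–14:00, 14:40–14:50, 17:10–18:40.
Pablo ∩ Viktor ∩ Eitan: 12:40–14:00, 17:10–17:30.
Restricted to 11:20–18:00: 12:40–14:00, 17:10–17:30.
Windows ≥ 40 min: 12:40–14:00.
Earliest such window starts at 12:40.

12:40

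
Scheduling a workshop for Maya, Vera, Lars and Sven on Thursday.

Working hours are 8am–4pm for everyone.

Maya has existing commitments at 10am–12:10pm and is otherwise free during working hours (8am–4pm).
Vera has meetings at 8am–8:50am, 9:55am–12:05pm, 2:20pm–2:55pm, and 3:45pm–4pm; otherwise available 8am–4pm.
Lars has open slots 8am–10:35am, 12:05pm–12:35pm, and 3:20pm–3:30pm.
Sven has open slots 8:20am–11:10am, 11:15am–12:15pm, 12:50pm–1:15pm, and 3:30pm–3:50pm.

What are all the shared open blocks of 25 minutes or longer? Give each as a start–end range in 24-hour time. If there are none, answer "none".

08:50–09:55

Maya free within 08:00–16:00: 08:00–10:00, 12:10–16:00.
Vera free within 08:00–16:00: 08:50–09:55, 12:05–14:20, 14:55–15:45.
Maya ∩ Vera: 08:50–09:55, 12:10–14:20, 14:55–15:45.
Maya ∩ Vera ∩ Lars: 08:50–09:55, 12:10–12:35, 15:20–15:30.
Maya ∩ Vera ∩ Lars ∩ Sven: 08:50–09:55, 12:10–12:15.
Windows ≥ 25 min: 08:50–09:55.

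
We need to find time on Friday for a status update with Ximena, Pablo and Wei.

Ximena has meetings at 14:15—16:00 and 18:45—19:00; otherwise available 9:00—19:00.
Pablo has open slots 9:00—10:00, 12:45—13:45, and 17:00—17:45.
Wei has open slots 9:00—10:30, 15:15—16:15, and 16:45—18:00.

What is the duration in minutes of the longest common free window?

Ximena free within 09:00–19:00: 09:00–14:15, 16:00–18:45.
Ximena ∩ Pablo: 09:00–10:00, 12:45–13:45, 17:00–17:45.
Ximena ∩ Pablo ∩ Wei: 09:00–10:00, 17:00–17:45.
Common window lengths: 60, 45 min; longest is 60.

60 minutes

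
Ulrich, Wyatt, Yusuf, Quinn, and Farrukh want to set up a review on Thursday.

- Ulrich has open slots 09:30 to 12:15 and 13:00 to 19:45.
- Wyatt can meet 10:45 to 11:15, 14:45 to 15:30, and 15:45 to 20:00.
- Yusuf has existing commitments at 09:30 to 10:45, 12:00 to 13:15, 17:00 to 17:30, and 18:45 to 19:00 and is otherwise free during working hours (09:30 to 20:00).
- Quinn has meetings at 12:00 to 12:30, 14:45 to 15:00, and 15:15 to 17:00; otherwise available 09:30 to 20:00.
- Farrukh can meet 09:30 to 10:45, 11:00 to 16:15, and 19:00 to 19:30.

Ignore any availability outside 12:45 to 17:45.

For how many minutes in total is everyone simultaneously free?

15 minutes

Yusuf free within 09:30–20:00: 10:45–12:00, 13:15–17:00, 17:30–18:45, 19:00–20:00.
Quinn free within 09:30–20:00: 09:30–12:00, 12:30–14:45, 15:00–15:15, 17:00–20:00.
Ulrich ∩ Wyatt: 10:45–11:15, 14:45–15:30, 15:45–19:45.
Ulrich ∩ Wyatt ∩ Yusuf: 10:45–11:15, 14:45–15:30, 15:45–17:00, 17:30–18:45, 19:00–19:45.
Ulrich ∩ Wyatt ∩ Yusuf ∩ Quinn: 10:45–11:15, 15:00–15:15, 17:30–18:45, 19:00–19:45.
Ulrich ∩ Wyatt ∩ Yusuf ∩ Quinn ∩ Farrukh: 11:00–11:15, 15:00–15:15, 19:00–19:30.
Restricted to 12:45–17:45: 15:00–15:15.
Total common minutes: 15.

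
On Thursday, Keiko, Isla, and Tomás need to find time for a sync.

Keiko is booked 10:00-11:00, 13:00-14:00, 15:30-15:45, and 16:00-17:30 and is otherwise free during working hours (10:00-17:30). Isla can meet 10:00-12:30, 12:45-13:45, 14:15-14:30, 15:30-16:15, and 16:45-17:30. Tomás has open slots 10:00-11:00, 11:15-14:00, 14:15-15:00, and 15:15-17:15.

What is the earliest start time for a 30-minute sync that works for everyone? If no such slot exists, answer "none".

11:15

Keiko free within 10:00–17:30: 11:00–13:00, 14:00–15:30, 15:45–16:00.
Keiko ∩ Isla: 11:00–12:30, 12:45–13:00, 14:15–14:30, 15:45–16:00.
Keiko ∩ Isla ∩ Tomás: 11:15–12:30, 12:45–13:00, 14:15–14:30, 15:45–16:00.
Windows ≥ 30 min: 11:15–12:30.
Earliest such window starts at 11:15.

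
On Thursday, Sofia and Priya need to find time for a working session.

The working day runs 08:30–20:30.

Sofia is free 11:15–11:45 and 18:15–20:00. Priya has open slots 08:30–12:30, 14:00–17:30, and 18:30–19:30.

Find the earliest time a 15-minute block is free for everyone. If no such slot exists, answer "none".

11:15

Sofia ∩ Priya: 11:15–11:45, 18:30–19:30.
Windows ≥ 15 min: 11:15–11:45, 18:30–19:30.
Earliest such window starts at 11:15.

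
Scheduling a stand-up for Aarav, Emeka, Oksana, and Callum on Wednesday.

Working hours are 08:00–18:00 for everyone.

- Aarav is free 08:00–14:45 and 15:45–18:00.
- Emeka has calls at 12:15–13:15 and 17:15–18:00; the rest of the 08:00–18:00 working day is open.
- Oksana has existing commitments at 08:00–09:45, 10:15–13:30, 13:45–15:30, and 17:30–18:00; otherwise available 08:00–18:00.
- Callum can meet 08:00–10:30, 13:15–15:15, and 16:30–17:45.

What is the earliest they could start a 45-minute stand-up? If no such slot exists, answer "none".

16:30

Emeka free within 08:00–18:00: 08:00–12:15, 13:15–17:15.
Oksana free within 08:00–18:00: 09:45–10:15, 13:30–13:45, 15:30–17:30.
Aarav ∩ Emeka: 08:00–12:15, 13:15–14:45, 15:45–17:15.
Aarav ∩ Emeka ∩ Oksana: 09:45–10:15, 13:30–13:45, 15:45–17:15.
Aarav ∩ Emeka ∩ Oksana ∩ Callum: 09:45–10:15, 13:30–13:45, 16:30–17:15.
Windows ≥ 45 min: 16:30–17:15.
Earliest such window starts at 16:30.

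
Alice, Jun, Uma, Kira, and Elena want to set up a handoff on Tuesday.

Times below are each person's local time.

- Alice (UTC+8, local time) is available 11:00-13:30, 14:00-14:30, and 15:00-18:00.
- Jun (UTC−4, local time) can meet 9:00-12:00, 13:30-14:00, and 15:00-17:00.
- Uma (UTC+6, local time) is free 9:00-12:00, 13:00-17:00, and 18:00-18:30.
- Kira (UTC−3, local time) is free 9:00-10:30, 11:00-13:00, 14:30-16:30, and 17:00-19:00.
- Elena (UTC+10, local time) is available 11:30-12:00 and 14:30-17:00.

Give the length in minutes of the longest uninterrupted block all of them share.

Alice → UTC: 03:00–05:30, 06:00–06:30, 07:00–10:00.
Jun → UTC: 13:00–16:00, 17:30–18:00, 19:00–21:00.
Uma → UTC: 03:00–06:00, 07:00–11:00, 12:00–12:30.
Kira → UTC: 12:00–13:30, 14:00–16:00, 17:30–19:30, 20:00–22:00.
Elena → UTC: 01:30–02:00, 04:30–07:00.
Alice ∩ Jun: (none).
Alice ∩ Jun ∩ Uma: (none).
Alice ∩ Jun ∩ Uma ∩ Kira: (none).
Alice ∩ Jun ∩ Uma ∩ Kira ∩ Elena: (none).
No common window.

0 minutes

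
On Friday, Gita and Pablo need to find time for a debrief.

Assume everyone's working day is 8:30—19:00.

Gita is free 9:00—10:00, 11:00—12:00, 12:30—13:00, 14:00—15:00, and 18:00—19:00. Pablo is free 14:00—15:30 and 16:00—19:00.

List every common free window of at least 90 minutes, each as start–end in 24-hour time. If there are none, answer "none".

Gita ∩ Pablo: 14:00–15:00, 18:00–19:00.
Windows ≥ 90 min: (none).

none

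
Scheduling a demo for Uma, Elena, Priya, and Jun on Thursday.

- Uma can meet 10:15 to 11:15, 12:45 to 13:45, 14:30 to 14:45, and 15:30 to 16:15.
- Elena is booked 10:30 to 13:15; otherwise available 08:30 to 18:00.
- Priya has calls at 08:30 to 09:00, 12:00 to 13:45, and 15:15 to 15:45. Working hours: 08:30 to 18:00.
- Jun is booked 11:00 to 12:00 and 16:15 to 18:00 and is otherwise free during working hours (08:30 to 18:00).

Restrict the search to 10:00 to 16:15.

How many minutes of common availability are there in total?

Elena free within 08:30–18:00: 08:30–10:30, 13:15–18:00.
Priya free within 08:30–18:00: 09:00–12:00, 13:45–15:15, 15:45–18:00.
Jun free within 08:30–18:00: 08:30–11:00, 12:00–16:15.
Uma ∩ Elena: 10:15–10:30, 13:15–13:45, 14:30–14:45, 15:30–16:15.
Uma ∩ Elena ∩ Priya: 10:15–10:30, 14:30–14:45, 15:45–16:15.
Uma ∩ Elena ∩ Priya ∩ Jun: 10:15–10:30, 14:30–14:45, 15:45–16:15.
Restricted to 10:00–16:15: 10:15–10:30, 14:30–14:45, 15:45–16:15.
Total common minutes: 15 + 15 + 30 = 60.

60 minutes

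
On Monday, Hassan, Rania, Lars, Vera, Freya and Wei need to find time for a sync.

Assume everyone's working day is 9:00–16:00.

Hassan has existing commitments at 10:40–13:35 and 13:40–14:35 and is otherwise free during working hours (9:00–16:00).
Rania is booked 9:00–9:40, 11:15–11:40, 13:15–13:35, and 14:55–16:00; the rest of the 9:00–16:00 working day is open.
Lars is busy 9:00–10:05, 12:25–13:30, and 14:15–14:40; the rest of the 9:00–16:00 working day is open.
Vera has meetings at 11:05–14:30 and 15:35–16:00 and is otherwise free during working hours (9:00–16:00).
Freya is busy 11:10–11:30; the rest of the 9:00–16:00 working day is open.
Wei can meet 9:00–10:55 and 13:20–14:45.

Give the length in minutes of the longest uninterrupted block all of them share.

Hassan free within 09:00–16:00: 09:00–10:40, 13:35–13:40, 14:35–16:00.
Rania free within 09:00–16:00: 09:40–11:15, 11:40–13:15, 13:35–14:55.
Lars free within 09:00–16:00: 10:05–12:25, 13:30–14:15, 14:40–16:00.
Vera free within 09:00–16:00: 09:00–11:05, 14:30–15:35.
Freya free within 09:00–16:00: 09:00–11:10, 11:30–16:00.
Hassan ∩ Rania: 09:40–10:40, 13:35–13:40, 14:35–14:55.
Hassan ∩ Rania ∩ Lars: 10:05–10:40, 13:35–13:40, 14:40–14:55.
Hassan ∩ Rania ∩ Lars ∩ Vera: 10:05–10:40, 14:40–14:55.
Hassan ∩ Rania ∩ Lars ∩ Vera ∩ Freya: 10:05–10:40, 14:40–14:55.
Hassan ∩ Rania ∩ Lars ∩ Vera ∩ Freya ∩ Wei: 10:05–10:40, 14:40–14:45.
Common window lengths: 35, 5 min; longest is 35.

35 minutes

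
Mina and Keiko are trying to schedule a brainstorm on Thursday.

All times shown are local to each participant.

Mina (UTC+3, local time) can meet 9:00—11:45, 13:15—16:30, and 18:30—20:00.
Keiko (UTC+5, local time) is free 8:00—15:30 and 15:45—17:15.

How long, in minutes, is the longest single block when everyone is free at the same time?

Mina → UTC: 06:00–08:45, 10:15–13:30, 15:30–17:00.
Keiko → UTC: 03:00–10:30, 10:45–12:15.
Mina ∩ Keiko: 06:00–08:45, 10:15–10:30, 10:45–12:15.
Common window lengths: 165, 15, 90 min; longest is 165.

165 minutes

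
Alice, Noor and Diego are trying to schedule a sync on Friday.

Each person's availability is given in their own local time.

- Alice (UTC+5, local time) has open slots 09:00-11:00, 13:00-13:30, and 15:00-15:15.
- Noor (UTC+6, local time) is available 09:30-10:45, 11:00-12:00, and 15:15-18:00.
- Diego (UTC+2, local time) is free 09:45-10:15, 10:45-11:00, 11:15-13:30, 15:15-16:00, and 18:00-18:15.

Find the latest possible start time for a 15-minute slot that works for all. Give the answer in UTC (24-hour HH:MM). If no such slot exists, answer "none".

Alice → UTC: 04:00–06:00, 08:00–08:30, 10:00–10:15.
Noor → UTC: 03:30–04:45, 05:00–06:00, 09:15–12:00.
Diego → UTC: 07:45–08:15, 08:45–09:00, 09:15–11:30, 13:15–14:00, 16:00–16:15.
Alice ∩ Noor: 04:00–04:45, 05:00–06:00, 10:00–10:15.
Alice ∩ Noor ∩ Diego: 10:00–10:15.
Windows ≥ 15 min: 10:00–10:15.
Latest start in the last window 10:00–10:15 is 10:15 − 15 min = 10:00.

10:00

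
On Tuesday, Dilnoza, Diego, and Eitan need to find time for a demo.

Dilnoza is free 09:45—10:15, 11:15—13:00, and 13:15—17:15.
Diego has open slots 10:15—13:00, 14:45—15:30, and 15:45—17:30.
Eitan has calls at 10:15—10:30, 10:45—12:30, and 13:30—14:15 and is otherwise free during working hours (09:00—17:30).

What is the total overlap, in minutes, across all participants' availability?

165 minutes

Eitan free within 09:00–17:30: 09:00–10:15, 10:30–10:45, 12:30–13:30, 14:15–17:30.
Dilnoza ∩ Diego: 11:15–13:00, 14:45–15:30, 15:45–17:15.
Dilnoza ∩ Diego ∩ Eitan: 12:30–13:00, 14:45–15:30, 15:45–17:15.
Total common minutes: 30 + 45 + 90 = 165.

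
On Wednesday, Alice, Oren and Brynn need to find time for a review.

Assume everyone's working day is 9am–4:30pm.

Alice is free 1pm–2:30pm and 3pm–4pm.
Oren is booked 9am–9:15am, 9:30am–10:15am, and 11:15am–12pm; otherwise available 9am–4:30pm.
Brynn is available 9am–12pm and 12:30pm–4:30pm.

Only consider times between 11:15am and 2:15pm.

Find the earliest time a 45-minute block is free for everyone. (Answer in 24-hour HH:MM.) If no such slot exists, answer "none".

Oren free within 09:00–16:30: 09:15–09:30, 10:15–11:15, 12:00–16:30.
Alice ∩ Oren: 13:00–14:30, 15:00–16:00.
Alice ∩ Oren ∩ Brynn: 13:00–14:30, 15:00–16:00.
Restricted to 11:15–14:15: 13:00–14:15.
Windows ≥ 45 min: 13:00–14:15.
Earliest such window starts at 13:00.

13:00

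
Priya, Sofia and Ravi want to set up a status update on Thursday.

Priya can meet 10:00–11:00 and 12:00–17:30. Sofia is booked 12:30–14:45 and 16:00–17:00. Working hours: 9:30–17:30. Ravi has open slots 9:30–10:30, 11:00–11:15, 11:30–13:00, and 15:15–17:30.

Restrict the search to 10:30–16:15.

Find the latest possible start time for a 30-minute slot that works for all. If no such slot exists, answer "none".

15:30

Sofia free within 09:30–17:30: 09:30–12:30, 14:45–16:00, 17:00–17:30.
Priya ∩ Sofia: 10:00–11:00, 12:00–12:30, 14:45–16:00, 17:00–17:30.
Priya ∩ Sofia ∩ Ravi: 10:00–10:30, 12:00–12:30, 15:15–16:00, 17:00–17:30.
Restricted to 10:30–16:15: 12:00–12:30, 15:15–16:00.
Windows ≥ 30 min: 12:00–12:30, 15:15–16:00.
Latest start in the last window 15:15–16:00 is 16:00 − 30 min = 15:30.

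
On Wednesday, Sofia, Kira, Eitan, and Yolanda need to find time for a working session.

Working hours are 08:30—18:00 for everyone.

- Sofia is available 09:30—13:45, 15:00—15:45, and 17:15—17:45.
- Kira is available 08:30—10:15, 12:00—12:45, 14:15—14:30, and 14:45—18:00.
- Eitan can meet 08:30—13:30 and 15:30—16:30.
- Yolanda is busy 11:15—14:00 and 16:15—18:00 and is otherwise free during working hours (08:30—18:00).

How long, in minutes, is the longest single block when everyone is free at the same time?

45 minutes

Yolanda free within 08:30–18:00: 08:30–11:15, 14:00–16:15.
Sofia ∩ Kira: 09:30–10:15, 12:00–12:45, 15:00–15:45, 17:15–17:45.
Sofia ∩ Kira ∩ Eitan: 09:30–10:15, 12:00–12:45, 15:30–15:45.
Sofia ∩ Kira ∩ Eitan ∩ Yolanda: 09:30–10:15, 15:30–15:45.
Common window lengths: 45, 15 min; longest is 45.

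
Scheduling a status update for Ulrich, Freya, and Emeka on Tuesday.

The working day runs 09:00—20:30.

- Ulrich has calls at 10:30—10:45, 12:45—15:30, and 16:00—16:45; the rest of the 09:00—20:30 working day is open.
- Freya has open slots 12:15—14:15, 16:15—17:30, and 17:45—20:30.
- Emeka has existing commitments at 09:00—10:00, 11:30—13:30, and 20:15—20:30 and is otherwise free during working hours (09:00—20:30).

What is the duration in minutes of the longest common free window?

150 minutes

Ulrich free within 09:00–20:30: 09:00–10:30, 10:45–12:45, 15:30–16:00, 16:45–20:30.
Emeka free within 09:00–20:30: 10:00–11:30, 13:30–20:15.
Ulrich ∩ Freya: 12:15–12:45, 16:45–17:30, 17:45–20:30.
Ulrich ∩ Freya ∩ Emeka: 16:45–17:30, 17:45–20:15.
Common window lengths: 45, 150 min; longest is 150.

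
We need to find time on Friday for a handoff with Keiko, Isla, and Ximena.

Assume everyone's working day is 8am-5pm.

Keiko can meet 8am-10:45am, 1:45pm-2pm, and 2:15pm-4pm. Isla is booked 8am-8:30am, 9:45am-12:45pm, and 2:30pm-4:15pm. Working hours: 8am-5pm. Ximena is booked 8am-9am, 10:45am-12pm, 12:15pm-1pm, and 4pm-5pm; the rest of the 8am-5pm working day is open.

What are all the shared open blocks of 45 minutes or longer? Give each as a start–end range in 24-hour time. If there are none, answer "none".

09:00–09:45

Isla free within 08:00–17:00: 08:30–09:45, 12:45–14:30, 16:15–17:00.
Ximena free within 08:00–17:00: 09:00–10:45, 12:00–12:15, 13:00–16:00.
Keiko ∩ Isla: 08:30–09:45, 13:45–14:00, 14:15–14:30.
Keiko ∩ Isla ∩ Ximena: 09:00–09:45, 13:45–14:00, 14:15–14:30.
Windows ≥ 45 min: 09:00–09:45.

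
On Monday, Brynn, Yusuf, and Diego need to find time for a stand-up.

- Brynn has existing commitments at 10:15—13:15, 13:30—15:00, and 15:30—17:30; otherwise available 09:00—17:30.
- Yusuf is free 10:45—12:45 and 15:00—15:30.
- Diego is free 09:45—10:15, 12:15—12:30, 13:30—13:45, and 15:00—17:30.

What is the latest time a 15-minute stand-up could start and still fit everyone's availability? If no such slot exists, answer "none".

Brynn free within 09:00–17:30: 09:00–10:15, 13:15–13:30, 15:00–15:30.
Brynn ∩ Yusuf: 15:00–15:30.
Brynn ∩ Yusuf ∩ Diego: 15:00–15:30.
Windows ≥ 15 min: 15:00–15:30.
Latest start in the last window 15:00–15:30 is 15:30 − 15 min = 15:15.

15:15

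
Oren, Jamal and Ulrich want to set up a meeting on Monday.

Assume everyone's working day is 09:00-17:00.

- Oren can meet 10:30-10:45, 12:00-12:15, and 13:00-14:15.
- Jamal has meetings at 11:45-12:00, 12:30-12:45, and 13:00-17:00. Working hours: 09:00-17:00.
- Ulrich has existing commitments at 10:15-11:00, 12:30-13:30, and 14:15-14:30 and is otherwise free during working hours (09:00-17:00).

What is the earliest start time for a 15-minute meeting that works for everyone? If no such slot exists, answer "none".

Jamal free within 09:00–17:00: 09:00–11:45, 12:00–12:30, 12:45–13:00.
Ulrich free within 09:00–17:00: 09:00–10:15, 11:00–12:30, 13:30–14:15, 14:30–17:00.
Oren ∩ Jamal: 10:30–10:45, 12:00–12:15.
Oren ∩ Jamal ∩ Ulrich: 12:00–12:15.
Windows ≥ 15 min: 12:00–12:15.
Earliest such window starts at 12:00.

12:00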